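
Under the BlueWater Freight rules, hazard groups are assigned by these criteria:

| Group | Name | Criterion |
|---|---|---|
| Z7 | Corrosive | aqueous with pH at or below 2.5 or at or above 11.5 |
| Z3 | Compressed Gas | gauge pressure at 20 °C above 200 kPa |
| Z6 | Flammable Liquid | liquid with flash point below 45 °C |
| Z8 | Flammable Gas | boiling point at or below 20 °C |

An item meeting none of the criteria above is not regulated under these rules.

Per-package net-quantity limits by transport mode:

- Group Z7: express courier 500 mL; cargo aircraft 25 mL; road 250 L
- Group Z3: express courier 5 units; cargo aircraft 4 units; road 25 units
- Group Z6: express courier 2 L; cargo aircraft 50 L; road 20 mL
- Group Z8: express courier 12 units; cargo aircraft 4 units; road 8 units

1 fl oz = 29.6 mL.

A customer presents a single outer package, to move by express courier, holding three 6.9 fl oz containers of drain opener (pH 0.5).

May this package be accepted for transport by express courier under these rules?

No

pH 0.5 meets the Group Z7 criterion (Corrosive), so the drain opener is Group Z7.
Group Z7 quantity: three 6.9 fl oz containers = 612.72 mL.
That exceeds the Group Z7 express courier limit of 500 mL.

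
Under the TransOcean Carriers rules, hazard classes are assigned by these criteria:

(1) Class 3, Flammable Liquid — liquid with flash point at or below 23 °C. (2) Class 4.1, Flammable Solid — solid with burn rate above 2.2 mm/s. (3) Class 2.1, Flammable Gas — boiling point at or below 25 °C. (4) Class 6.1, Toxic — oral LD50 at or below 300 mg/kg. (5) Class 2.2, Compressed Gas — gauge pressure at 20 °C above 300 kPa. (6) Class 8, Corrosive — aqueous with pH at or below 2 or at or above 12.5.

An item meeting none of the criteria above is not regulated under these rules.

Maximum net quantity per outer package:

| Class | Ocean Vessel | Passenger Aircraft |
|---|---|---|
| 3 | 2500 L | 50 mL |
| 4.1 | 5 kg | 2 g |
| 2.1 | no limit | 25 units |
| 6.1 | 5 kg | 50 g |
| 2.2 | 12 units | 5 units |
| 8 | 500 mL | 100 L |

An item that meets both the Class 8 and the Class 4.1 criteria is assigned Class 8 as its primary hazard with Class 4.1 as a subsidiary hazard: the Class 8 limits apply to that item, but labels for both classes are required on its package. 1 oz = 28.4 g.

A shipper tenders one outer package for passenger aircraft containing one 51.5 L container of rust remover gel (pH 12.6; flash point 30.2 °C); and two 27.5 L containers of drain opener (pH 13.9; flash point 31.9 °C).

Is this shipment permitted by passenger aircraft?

Rust remover gel: pH 12.6 ≥ 12.5 → Class 8 (Corrosive).
The drain opener has pH 13.9, which is ≥ 12.5, so it is Class 8 (Corrosive).
Total Class 8: 51.5 L + (two 27.5 L containers = 55 L) = 106.5 L.
106.5 L > 100 L (passenger aircraft limit, Class 8) — over the limit.

No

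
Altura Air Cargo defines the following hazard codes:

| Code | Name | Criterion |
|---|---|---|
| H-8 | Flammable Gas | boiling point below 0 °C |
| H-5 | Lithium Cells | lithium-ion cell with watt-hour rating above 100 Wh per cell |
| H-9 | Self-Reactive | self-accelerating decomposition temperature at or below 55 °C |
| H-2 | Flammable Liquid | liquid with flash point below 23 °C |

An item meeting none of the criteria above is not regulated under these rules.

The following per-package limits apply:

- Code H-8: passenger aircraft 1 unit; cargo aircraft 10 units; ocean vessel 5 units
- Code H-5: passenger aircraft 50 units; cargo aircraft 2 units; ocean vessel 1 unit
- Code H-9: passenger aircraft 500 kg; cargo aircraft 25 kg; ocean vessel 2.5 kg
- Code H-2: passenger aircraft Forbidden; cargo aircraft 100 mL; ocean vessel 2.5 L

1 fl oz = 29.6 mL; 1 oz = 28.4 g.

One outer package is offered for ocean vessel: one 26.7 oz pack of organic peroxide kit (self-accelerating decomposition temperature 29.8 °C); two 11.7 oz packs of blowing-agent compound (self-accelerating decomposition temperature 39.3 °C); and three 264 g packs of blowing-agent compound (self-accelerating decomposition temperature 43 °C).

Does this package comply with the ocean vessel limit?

Organic peroxide kit: self-accelerating decomposition temperature 29.8 °C ≤ 55 °C → Code H-9 (Self-Reactive).
The blowing-agent compound has self-accelerating decomposition temperature 39.3 °C, which is ≤ 55 °C, so it is Code H-9 (Self-Reactive).
Blowing-agent compound: self-accelerating decomposition temperature 43 °C ≤ 55 °C → Code H-9 (Self-Reactive).
Code H-9 net quantity: (one 26.7 oz pack = 758.28 g) + (two 11.7 oz packs = 664.56 g) + (three 264 g packs = 792 g) = 2214.84 g.
That is within the Code H-9 ocean vessel limit of 2.5 kg.

Yes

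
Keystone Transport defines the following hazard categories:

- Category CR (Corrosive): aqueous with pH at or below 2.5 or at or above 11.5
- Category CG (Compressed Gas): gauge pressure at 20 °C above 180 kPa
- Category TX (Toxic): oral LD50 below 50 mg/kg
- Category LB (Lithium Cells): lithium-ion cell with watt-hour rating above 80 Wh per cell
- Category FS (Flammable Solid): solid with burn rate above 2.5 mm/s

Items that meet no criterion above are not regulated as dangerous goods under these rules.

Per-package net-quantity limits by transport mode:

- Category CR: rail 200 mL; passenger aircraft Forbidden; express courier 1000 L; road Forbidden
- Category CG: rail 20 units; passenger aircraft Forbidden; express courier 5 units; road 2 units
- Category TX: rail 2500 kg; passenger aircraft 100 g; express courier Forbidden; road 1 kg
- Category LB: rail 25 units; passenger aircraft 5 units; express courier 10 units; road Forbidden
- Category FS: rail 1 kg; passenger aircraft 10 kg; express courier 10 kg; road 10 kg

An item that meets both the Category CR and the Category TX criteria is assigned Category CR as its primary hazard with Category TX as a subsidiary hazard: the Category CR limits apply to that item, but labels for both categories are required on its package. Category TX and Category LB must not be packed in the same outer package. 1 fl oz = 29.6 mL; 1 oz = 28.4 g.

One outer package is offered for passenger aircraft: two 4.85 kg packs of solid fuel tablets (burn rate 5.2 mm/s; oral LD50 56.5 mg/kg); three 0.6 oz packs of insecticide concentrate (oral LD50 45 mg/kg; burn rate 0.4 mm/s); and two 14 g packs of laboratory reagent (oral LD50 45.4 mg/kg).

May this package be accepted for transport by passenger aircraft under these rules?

Yes

Solid fuel tablets: burn rate 5.2 mm/s > 2.5 mm/s → Category FS (Flammable Solid).
Oral LD50 45 mg/kg meets the Category TX criterion (Toxic), so the insecticide concentrate is Category TX.
The laboratory reagent has oral LD50 45.4 mg/kg, which is < 50 mg/kg, so it is Category TX (Toxic).
Total Category TX: (three 0.6 oz packs = 51.12 g) + (two 14 g packs = 28 g) = 79.12 g.
That is within the Category TX passenger aircraft limit of 100 g.
Category FS quantity: two 4.85 kg packs = 9.7 kg.
9.7 kg ≤ 10 kg (passenger aircraft limit, Category FS) — within limit.
The segregation rule (Category TX with Category LB) does not apply to Category TX with Category FS.
Every hazard category is within its passenger aircraft limit and no segregation rule is violated.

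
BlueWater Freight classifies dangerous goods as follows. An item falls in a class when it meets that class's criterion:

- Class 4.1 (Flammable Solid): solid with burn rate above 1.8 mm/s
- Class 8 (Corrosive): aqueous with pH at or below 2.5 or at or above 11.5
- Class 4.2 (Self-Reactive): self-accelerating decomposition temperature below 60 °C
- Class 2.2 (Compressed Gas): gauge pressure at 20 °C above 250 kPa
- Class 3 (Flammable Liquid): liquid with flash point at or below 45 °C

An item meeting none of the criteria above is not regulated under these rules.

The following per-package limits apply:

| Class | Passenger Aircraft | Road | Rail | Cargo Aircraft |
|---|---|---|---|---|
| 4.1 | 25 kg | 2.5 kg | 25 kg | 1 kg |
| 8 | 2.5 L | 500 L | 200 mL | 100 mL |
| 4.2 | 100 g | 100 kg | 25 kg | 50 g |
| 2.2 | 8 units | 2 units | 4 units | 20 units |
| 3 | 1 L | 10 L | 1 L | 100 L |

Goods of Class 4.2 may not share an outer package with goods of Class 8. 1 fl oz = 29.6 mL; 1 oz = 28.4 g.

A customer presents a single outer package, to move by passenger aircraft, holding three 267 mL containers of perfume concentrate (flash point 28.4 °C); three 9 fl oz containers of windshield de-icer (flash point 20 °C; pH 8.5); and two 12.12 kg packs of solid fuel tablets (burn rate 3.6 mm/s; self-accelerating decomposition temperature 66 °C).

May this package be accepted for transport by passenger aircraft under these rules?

The perfume concentrate has flash point 28.4 °C, which is ≤ 45 °C, so it is Class 3 (Flammable Liquid).
Flash point 20 °C meets the Class 3 criterion (Flammable Liquid), so the windshield de-icer is Class 3.
Burn rate 3.6 mm/s meets the Class 4.1 criterion (Flammable Solid), so the solid fuel tablets are Class 4.1.
Class 4.1 quantity: two 12.12 kg packs = 24.24 kg.
That is within the Class 4.1 passenger aircraft limit of 25 kg.
Class 3 net quantity: (three 267 mL containers = 801 mL) + (three 9 fl oz containers = 799.2 mL) = 1600.2 mL.
1600.2 mL exceeds the passenger aircraft limit of 1 L for Class 3.
The segregation rule (Class 4.2 with Class 8) does not apply to Class 4.1 with Class 3.

No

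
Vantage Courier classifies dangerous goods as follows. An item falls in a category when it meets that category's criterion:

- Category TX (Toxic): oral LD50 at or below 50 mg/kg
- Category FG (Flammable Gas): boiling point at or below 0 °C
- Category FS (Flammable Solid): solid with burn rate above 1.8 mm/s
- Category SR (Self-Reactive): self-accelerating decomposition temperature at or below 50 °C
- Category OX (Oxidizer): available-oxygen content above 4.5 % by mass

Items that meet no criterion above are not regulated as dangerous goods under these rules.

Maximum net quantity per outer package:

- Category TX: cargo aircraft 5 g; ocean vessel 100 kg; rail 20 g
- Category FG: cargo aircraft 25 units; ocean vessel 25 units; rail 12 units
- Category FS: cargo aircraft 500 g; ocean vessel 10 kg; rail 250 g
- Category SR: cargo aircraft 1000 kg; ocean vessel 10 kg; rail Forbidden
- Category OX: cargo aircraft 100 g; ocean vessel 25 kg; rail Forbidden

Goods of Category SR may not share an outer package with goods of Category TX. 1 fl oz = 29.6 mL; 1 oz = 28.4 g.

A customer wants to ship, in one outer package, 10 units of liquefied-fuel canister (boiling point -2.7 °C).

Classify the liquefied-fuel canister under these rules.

Liquefied-fuel canister: boiling point -2.7 °C ≤ 0 °C → Category FG (Flammable Gas).

Category FG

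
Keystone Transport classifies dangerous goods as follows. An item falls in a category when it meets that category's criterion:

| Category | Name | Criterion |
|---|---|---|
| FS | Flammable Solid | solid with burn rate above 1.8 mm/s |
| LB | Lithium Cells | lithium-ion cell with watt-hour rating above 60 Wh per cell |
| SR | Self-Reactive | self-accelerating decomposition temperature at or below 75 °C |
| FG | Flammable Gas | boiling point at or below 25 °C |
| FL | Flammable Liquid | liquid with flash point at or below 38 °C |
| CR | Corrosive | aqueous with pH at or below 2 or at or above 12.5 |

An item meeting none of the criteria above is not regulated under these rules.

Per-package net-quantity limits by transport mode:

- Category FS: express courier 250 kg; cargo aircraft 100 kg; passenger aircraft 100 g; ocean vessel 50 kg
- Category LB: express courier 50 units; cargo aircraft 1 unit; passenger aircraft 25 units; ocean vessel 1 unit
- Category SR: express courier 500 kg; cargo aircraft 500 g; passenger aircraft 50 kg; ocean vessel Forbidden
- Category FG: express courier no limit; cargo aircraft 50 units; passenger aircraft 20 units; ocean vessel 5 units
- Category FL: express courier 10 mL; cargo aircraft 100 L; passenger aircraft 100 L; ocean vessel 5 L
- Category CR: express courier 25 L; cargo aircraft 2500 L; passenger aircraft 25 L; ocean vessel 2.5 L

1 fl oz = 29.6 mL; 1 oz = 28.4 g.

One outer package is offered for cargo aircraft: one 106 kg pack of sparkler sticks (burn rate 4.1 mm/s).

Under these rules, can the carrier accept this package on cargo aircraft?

Sparkler sticks: burn rate 4.1 mm/s > 1.8 mm/s → Category FS (Flammable Solid).
Category FS quantity: 106 kg.
106 kg exceeds the cargo aircraft limit of 100 kg for Category FS.

No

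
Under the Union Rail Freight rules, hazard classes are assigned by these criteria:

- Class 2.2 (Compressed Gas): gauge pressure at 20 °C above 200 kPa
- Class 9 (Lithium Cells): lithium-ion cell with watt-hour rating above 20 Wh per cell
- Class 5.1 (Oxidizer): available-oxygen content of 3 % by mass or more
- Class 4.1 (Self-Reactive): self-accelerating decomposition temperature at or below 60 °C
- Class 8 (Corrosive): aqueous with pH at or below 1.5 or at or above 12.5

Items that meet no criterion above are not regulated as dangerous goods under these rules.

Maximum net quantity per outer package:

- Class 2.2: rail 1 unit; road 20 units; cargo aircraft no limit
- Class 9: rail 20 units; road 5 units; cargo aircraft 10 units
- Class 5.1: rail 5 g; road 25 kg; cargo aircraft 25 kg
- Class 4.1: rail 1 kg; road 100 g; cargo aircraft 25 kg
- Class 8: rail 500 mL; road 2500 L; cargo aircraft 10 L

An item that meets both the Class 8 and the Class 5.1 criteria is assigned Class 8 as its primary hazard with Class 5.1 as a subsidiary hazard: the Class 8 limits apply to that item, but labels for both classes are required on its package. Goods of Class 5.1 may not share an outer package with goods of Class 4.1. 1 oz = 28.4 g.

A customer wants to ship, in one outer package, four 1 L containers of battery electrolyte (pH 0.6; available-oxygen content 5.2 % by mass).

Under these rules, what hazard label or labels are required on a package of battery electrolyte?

Battery electrolyte: pH 0.6 ≤ 1.5 → Class 8 (Corrosive).
Available-oxygen content 5.2 % by mass meets the Class 5.1 criterion (Oxidizer), so the battery electrolyte is Class 5.1.
By the precedence rule Class 8 is primary and Class 5.1 is subsidiary, and that rule requires both labels on the package.

Class 5.1 and 8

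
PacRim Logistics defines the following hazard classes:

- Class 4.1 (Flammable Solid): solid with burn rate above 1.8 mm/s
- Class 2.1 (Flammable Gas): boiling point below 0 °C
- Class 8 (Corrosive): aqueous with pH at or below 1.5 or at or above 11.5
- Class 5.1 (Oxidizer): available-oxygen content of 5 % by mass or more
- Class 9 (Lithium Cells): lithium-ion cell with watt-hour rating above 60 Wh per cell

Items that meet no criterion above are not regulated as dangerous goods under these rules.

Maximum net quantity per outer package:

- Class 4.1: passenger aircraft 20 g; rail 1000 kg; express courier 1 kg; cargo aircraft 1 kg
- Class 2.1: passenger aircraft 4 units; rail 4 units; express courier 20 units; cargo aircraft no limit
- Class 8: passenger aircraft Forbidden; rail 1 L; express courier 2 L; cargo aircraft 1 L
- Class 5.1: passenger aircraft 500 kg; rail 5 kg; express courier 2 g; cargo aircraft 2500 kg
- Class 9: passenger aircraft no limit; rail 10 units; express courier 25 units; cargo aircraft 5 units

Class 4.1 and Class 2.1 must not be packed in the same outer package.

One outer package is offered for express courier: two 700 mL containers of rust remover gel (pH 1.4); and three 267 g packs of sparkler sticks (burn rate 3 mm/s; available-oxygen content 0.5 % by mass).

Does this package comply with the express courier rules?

Yes

With pH 1.4 (≤ 1.5), the rust remover gel falls in Class 8.
Sparkler sticks: burn rate 3 mm/s > 1.8 mm/s → Class 4.1 (Flammable Solid).
Class 4.1 quantity: three 267 g packs = 801 g.
That is within the Class 4.1 express courier limit of 1 kg.
Class 8 quantity: two 700 mL containers = 1.4 L.
That is within the Class 8 express courier limit of 2 L.
The segregation rule (Class 4.1 with Class 2.1) does not apply to Class 4.1 with Class 8.
Every hazard class is within its express courier limit and no segregation rule is violated.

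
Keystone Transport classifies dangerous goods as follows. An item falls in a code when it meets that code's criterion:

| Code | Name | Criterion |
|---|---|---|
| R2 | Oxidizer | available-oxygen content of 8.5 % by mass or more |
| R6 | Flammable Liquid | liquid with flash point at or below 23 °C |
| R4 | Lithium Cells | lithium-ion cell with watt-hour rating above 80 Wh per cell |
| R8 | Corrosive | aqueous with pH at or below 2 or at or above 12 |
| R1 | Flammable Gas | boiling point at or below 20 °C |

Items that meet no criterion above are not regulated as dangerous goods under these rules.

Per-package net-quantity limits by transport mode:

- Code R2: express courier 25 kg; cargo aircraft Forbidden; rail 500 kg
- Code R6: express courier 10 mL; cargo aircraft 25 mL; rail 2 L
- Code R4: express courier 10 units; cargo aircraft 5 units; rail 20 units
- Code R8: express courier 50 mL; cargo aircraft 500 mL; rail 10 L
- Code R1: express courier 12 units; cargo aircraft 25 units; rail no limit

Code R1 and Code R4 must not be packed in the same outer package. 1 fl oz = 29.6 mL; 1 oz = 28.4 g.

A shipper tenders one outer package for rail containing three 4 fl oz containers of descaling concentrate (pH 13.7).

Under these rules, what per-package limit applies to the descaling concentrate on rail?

10 L

The descaling concentrate has pH 13.7, which is ≥ 12, so it is Code R8 (Corrosive).
The rail limit for Code R8 is 10 L.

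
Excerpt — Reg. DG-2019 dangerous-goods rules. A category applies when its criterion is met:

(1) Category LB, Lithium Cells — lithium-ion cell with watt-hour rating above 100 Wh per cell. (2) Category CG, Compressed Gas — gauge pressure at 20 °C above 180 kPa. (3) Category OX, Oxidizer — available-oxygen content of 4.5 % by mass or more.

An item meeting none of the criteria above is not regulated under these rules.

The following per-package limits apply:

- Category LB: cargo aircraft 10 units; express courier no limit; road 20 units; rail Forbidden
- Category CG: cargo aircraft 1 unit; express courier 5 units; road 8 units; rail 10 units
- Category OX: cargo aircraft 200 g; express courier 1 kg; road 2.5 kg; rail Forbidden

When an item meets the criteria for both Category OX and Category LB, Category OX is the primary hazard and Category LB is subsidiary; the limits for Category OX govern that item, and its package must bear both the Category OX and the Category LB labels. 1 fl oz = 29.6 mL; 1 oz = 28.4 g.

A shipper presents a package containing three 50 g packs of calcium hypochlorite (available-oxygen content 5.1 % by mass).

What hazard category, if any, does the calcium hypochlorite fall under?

Calcium hypochlorite: available-oxygen content 5.1 % by mass ≥ 4.5 % by mass → Category OX (Oxidizer).

Category OX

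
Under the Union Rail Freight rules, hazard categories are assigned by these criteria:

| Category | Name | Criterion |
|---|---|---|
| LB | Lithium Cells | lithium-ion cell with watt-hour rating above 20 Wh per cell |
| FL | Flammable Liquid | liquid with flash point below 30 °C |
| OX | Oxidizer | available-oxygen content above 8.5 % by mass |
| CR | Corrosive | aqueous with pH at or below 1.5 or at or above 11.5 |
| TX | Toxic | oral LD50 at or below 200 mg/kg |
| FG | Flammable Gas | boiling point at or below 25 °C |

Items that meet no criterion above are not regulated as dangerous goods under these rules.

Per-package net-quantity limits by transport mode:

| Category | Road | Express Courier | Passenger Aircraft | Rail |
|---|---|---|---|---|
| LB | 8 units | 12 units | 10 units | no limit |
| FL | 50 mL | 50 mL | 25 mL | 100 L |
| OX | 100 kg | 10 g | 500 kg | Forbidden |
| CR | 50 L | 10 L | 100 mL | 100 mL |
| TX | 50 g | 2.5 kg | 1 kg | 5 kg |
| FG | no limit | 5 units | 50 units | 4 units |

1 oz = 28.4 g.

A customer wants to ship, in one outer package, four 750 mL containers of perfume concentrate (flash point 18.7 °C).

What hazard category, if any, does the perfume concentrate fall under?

Category FL

The perfume concentrate has flash point 18.7 °C, which is < 30 °C, so it is Category FL (Flammable Liquid).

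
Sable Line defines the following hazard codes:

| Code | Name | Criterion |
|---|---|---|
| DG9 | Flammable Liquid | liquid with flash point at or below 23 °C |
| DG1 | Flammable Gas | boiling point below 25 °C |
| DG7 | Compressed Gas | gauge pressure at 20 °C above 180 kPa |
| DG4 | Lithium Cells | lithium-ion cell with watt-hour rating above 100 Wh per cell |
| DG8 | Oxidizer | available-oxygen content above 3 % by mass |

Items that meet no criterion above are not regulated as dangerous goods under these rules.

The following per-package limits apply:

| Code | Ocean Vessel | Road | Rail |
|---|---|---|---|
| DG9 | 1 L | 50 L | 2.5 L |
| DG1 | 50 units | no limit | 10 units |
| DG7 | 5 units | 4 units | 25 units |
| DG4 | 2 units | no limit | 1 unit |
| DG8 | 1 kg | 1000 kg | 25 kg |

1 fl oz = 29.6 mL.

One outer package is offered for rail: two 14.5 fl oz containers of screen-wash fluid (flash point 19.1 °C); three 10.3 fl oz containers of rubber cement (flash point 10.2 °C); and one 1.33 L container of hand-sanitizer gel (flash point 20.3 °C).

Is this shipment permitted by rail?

No

Screen-wash fluid: flash point 19.1 °C ≤ 23 °C → Code DG9 (Flammable Liquid).
With flash point 10.2 °C (≤ 23 °C), the rubber cement falls in Code DG9.
With flash point 20.3 °C (≤ 23 °C), the hand-sanitizer gel falls in Code DG9.
Code DG9 net quantity: (two 14.5 fl oz containers = 858.4 mL) + (three 10.3 fl oz containers = 914.64 mL) + 1.33 L = 3103.04 mL.
That exceeds the Code DG9 rail limit of 2.5 L.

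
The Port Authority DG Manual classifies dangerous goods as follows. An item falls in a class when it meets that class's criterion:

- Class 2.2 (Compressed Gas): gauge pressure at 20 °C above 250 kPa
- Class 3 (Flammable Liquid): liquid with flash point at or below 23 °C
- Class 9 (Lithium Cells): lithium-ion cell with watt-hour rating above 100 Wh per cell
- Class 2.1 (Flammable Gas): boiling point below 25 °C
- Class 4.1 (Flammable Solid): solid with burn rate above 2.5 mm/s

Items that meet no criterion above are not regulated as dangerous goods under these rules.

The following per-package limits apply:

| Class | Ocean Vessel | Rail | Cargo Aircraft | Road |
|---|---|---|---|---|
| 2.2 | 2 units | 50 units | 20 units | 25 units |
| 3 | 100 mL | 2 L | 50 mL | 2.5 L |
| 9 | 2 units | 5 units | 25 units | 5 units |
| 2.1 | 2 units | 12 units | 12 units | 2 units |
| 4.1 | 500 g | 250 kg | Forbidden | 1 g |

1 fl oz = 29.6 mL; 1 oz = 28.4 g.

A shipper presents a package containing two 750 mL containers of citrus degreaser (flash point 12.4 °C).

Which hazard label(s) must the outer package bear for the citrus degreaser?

Class 3

Citrus degreaser: flash point 12.4 °C ≤ 23 °C → Class 3 (Flammable Liquid).
Only the Class 3 label is required.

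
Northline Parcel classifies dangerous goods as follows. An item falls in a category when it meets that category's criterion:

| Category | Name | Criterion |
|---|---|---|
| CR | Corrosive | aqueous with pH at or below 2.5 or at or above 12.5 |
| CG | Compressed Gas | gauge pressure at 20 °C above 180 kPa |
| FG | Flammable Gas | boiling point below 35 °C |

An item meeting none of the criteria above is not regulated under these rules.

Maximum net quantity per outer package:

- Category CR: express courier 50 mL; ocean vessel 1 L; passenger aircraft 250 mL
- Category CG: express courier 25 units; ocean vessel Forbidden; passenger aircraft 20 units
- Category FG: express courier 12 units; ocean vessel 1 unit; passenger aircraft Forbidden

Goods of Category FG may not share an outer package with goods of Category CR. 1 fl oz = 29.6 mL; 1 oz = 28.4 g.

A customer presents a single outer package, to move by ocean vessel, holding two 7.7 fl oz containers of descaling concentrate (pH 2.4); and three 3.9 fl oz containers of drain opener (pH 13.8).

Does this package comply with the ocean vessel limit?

Yes

With pH 2.4 (≤ 2.5), the descaling concentrate falls in Category CR.
Drain opener: pH 13.8 ≥ 12.5 → Category CR (Corrosive).
Category CR net quantity: (two 7.7 fl oz containers = 455.84 mL) + (three 3.9 fl oz containers = 346.32 mL) = 802.16 mL.
802.16 mL ≤ 1 L (ocean vessel limit, Category CR) — within limit.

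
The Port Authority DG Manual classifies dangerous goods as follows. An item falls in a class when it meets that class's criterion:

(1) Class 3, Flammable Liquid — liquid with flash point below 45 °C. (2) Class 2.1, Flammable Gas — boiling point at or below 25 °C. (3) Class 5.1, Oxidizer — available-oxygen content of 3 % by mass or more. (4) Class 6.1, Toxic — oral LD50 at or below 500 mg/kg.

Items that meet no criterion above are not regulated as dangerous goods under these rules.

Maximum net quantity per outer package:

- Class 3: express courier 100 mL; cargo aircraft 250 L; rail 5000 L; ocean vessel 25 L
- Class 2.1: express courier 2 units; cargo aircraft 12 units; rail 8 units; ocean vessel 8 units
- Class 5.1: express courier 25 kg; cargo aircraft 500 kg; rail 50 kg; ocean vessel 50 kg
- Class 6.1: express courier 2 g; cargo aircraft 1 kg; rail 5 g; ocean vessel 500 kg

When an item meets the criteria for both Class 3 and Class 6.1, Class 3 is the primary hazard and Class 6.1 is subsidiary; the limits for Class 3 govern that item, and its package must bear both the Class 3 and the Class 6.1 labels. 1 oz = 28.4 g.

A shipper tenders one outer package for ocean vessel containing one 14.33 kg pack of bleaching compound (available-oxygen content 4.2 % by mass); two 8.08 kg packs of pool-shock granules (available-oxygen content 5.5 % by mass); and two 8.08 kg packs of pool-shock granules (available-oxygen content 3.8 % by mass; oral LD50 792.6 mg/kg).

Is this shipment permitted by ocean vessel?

Available-oxygen content 4.2 % by mass meets the Class 5.1 criterion (Oxidizer), so the bleaching compound is Class 5.1.
The pool-shock granules have available-oxygen content 5.5 % by mass, which is ≥ 3 % by mass, so they are Class 5.1 (Oxidizer).
The pool-shock granules have available-oxygen content 3.8 % by mass, which is ≥ 3 % by mass, so they are Class 5.1 (Oxidizer).
Class 5.1 net quantity: 14.33 kg + (two 8.08 kg packs = 16.16 kg) + (two 8.08 kg packs = 16.16 kg) = 46.65 kg.
That is within the Class 5.1 ocean vessel limit of 50 kg.

Yes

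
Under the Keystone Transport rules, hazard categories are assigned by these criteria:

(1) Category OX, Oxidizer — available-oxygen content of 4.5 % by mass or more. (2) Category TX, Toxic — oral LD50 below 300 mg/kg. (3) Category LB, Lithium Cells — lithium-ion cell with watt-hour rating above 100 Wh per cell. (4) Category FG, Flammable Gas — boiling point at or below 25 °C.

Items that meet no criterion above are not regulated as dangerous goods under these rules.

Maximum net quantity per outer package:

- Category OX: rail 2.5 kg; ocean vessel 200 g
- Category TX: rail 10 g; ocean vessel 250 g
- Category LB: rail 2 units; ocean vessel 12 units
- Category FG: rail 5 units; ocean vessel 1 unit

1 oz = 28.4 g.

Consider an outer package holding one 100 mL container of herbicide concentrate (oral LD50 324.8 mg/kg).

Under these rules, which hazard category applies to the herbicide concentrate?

Not regulated

oral LD50 324.8 mg/kg is not below 300 mg/kg, so Category TX does not apply.
No criterion is met, so the item is not regulated.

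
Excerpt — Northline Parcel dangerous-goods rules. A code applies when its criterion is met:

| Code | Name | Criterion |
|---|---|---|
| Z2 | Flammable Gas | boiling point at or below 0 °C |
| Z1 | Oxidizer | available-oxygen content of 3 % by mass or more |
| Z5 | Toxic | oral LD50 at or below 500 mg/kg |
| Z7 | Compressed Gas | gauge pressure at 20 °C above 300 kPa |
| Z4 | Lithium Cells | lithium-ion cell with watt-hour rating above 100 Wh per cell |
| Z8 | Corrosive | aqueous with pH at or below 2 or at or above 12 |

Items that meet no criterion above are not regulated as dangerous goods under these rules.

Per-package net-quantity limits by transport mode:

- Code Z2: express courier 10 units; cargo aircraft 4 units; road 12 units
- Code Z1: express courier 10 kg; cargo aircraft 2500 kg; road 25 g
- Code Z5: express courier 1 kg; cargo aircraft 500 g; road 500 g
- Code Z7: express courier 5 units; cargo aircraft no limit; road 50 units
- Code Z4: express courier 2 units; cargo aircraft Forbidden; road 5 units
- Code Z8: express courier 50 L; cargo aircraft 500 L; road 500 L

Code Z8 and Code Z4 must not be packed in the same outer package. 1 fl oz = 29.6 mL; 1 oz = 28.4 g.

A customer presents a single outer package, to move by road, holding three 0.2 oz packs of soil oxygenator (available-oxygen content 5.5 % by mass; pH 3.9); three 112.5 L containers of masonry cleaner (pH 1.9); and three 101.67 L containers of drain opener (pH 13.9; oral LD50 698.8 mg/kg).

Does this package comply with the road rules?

No

The soil oxygenator has available-oxygen content 5.5 % by mass, which is ≥ 3 % by mass, so it is Code Z1 (Oxidizer).
pH 1.9 meets the Code Z8 criterion (Corrosive), so the masonry cleaner is Code Z8.
Drain opener: pH 13.9 ≥ 12 → Code Z8 (Corrosive).
Total Code Z8: (three 112.5 L containers = 337.5 L) + (three 101.67 L containers = 305.01 L) = 642.51 L.
That exceeds the Code Z8 road limit of 500 L.
Code Z1 quantity: three 0.2 oz packs = 17.04 g.
17.04 g is within the road limit of 25 g for Code Z1.
The segregation rule (Code Z8 with Code Z4) does not apply to Code Z8 with Code Z1.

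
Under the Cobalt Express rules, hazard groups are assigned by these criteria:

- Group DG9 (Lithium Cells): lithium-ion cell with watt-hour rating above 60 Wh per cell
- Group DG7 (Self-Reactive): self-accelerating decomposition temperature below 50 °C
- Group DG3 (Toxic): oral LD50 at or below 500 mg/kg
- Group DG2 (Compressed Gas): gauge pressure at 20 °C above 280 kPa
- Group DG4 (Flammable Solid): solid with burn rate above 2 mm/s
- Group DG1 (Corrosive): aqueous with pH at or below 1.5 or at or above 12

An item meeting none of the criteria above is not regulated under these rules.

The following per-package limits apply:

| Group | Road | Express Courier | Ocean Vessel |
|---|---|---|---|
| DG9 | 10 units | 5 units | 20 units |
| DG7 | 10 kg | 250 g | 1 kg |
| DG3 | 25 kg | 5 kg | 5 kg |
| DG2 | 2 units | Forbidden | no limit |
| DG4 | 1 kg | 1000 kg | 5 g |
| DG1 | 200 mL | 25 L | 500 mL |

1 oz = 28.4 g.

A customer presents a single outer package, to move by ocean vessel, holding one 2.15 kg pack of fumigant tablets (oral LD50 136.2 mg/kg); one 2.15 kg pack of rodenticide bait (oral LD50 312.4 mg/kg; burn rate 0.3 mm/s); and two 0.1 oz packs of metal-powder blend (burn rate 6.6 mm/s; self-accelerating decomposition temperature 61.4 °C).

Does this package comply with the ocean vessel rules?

No

Fumigant tablets: oral LD50 136.2 mg/kg ≤ 500 mg/kg → Group DG3 (Toxic).
Oral LD50 312.4 mg/kg meets the Group DG3 criterion (Toxic), so the rodenticide bait is Group DG3.
The metal-powder blend has burn rate 6.6 mm/s, which is > 2 mm/s, so it is Group DG4 (Flammable Solid).
Total Group DG3: 2.15 kg + 2.15 kg = 4.3 kg.
That is within the Group DG3 ocean vessel limit of 5 kg.
Group DG4 quantity: two 0.1 oz packs = 5.68 g.
5.68 g exceeds the ocean vessel limit of 5 g for Group DG4.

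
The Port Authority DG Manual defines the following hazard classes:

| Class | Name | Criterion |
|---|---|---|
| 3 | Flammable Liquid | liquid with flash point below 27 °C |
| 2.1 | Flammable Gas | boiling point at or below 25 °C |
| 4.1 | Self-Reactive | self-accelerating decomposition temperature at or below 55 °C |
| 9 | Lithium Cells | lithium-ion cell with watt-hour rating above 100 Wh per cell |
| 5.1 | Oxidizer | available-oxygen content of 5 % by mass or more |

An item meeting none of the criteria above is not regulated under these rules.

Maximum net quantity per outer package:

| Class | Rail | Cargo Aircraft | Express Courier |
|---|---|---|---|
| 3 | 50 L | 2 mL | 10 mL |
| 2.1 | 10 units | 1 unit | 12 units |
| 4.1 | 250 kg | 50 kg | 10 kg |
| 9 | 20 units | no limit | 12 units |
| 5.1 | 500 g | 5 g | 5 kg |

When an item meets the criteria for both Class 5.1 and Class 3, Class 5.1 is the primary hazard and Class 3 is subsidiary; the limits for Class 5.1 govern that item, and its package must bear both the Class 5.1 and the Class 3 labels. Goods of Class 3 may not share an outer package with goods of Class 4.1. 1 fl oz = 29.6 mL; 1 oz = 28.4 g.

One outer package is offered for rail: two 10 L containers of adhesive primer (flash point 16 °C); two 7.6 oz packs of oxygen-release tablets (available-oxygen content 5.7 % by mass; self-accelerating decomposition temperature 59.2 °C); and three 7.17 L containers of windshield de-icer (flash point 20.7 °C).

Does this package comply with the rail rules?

Adhesive primer: flash point 16 °C < 27 °C → Class 3 (Flammable Liquid).
With available-oxygen content 5.7 % by mass (≥ 5 % by mass), the oxygen-release tablets fall in Class 5.1.
The windshield de-icer has flash point 20.7 °C, which is < 27 °C, so it is Class 3 (Flammable Liquid).
Total Class 3: (two 10 L containers = 20 L) + (three 7.17 L containers = 21.51 L) = 41.51 L.
41.51 L ≤ 50 L (rail limit, Class 3) — within limit.
Class 5.1 quantity: two 7.6 oz packs = 431.68 g.
That is within the Class 5.1 rail limit of 500 g.
The segregation rule (Class 3 with Class 4.1) does not apply to Class 3 with Class 5.1.
Every hazard class is within its rail limit and no segregation rule is violated.

Yes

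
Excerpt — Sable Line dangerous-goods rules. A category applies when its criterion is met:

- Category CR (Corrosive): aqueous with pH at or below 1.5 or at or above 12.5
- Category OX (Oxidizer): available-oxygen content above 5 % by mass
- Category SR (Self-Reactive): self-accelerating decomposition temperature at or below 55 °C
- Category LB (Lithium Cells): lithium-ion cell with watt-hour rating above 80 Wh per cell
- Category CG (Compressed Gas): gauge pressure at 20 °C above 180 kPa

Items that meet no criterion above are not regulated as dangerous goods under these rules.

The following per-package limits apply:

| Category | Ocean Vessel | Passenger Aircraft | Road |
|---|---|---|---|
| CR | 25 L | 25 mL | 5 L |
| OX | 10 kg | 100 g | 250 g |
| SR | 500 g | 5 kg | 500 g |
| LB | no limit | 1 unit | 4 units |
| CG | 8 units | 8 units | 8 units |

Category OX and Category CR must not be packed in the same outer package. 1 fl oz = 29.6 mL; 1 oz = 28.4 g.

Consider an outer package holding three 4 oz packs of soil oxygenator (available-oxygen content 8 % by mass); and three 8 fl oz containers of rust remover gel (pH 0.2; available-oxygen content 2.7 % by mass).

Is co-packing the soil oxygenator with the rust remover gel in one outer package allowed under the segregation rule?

Available-oxygen content 8 % by mass meets the Category OX criterion (Oxidizer), so the soil oxygenator is Category OX.
The rust remover gel has pH 0.2, which is ≤ 1.5, so it is Category CR (Corrosive).
Category OX and Category CR may not share an outer package.

No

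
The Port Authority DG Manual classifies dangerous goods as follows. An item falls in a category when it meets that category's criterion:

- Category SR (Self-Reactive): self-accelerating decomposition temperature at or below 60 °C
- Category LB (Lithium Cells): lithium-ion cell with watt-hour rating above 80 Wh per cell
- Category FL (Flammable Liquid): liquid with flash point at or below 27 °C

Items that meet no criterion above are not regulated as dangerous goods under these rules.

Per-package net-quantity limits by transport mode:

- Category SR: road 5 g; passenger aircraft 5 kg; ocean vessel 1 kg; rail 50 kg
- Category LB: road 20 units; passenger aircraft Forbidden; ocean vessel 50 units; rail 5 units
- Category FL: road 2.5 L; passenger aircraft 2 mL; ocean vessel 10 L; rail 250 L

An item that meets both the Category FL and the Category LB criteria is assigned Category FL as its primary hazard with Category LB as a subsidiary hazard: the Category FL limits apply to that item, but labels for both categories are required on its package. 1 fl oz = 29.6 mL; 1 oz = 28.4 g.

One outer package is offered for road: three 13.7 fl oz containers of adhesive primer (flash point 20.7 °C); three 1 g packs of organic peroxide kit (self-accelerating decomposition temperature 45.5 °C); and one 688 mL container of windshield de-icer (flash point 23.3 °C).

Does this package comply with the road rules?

Yes

The adhesive primer has flash point 20.7 °C, which is ≤ 27 °C, so it is Category FL (Flammable Liquid).
The organic peroxide kit has self-accelerating decomposition temperature 45.5 °C, which is ≤ 60 °C, so it is Category SR (Self-Reactive).
Flash point 23.3 °C meets the Category FL criterion (Flammable Liquid), so the windshield de-icer is Category FL.
Total Category FL: (three 13.7 fl oz containers = 1216.56 mL) + 688 mL = 1904.56 mL.
1904.56 mL is within the road limit of 2.5 L for Category FL.
Category SR quantity: three 1 g packs = 3 g.
That is within the Category SR road limit of 5 g.
Every hazard category is within its road limit and no segregation rule is violated.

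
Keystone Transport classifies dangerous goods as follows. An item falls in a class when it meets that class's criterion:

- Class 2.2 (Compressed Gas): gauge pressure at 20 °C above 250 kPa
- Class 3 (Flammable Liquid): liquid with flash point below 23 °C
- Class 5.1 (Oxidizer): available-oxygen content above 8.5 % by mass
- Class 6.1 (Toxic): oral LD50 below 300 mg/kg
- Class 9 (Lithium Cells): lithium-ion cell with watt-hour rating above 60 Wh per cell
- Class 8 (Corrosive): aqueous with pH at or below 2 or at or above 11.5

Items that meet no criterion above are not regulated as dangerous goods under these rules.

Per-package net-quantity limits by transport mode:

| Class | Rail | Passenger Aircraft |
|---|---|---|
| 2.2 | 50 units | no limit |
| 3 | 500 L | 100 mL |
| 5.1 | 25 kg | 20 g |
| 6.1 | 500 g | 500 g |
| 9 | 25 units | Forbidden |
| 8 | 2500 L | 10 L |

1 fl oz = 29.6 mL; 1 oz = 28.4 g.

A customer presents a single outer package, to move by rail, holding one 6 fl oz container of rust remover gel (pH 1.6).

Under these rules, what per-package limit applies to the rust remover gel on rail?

pH 1.6 meets the Class 8 criterion (Corrosive), so the rust remover gel is Class 8.
The rail limit for Class 8 is 2500 L.

2500 L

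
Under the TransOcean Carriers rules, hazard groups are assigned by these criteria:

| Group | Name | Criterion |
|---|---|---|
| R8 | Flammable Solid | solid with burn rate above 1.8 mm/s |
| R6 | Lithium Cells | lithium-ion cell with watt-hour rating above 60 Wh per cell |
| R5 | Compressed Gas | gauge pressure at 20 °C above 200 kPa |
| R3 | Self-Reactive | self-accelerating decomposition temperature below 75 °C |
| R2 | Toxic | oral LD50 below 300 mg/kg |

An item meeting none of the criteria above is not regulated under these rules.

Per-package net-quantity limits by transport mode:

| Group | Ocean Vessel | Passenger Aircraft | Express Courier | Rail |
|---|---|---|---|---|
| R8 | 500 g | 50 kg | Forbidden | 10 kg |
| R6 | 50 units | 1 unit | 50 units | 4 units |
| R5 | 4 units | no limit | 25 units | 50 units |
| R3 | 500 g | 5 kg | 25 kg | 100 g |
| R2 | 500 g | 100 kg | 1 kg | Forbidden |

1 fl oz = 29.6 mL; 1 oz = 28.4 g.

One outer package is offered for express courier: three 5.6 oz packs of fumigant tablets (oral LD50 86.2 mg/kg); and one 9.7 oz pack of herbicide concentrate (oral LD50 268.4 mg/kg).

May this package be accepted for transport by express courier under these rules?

Yes

Fumigant tablets: oral LD50 86.2 mg/kg < 300 mg/kg → Group R2 (Toxic).
Herbicide concentrate: oral LD50 268.4 mg/kg < 300 mg/kg → Group R2 (Toxic).
Group R2 net quantity: (three 5.6 oz packs = 477.12 g) + (one 9.7 oz pack = 275.48 g) = 752.6 g.
752.6 g is within the express courier limit of 1 kg for Group R2.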